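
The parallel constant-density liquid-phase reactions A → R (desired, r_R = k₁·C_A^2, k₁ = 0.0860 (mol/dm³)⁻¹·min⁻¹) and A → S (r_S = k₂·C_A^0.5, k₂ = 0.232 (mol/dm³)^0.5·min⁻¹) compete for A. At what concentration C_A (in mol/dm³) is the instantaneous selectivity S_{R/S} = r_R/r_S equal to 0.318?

S_{R/S} = (k₁/k₂)·C_A^1.5 ⇒ C_A = (S·k₂/k₁)^(1/1.5).
= (0.318×0.232/0.0860)^(0.6667) = (0.8579)^(0.6667) = 0.903 mol/dm³.

0.903 mol/dm³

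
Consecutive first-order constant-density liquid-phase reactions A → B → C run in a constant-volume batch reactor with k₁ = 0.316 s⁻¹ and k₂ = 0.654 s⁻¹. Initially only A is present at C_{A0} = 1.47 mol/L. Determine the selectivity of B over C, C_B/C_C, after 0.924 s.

2.84

For first-order series with pure A initially, C_B(t) = k₁C_{A0}/(k₂−k₁)·(e^(−k₁t) − e^(−k₂t)).
e^(−k₁t) = e^(−0.316×0.924) = e^(−0.2920) = 0.7468; e^(−k₂t) = e^(−0.6043) = 0.5465.
C_B = 0.316×1.47/(0.654−0.316) × (0.7468−0.5465) = 1.374×0.2003 = 0.2753 mol/L.
C_A = C_{A0}e^(−k₁t) = 1.098 mol/L, so C_C = C_{A0}−C_A−C_B = 0.09693 mol/L; C_B/C_C = 2.84.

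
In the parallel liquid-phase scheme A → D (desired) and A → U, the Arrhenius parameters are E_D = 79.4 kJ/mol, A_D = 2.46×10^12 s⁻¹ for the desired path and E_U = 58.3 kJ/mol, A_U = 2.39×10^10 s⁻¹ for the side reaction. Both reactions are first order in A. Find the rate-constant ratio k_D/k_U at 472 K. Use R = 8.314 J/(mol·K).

0.476

Since both paths have the same order in A, the concentration cancels and S_{D/U} = k_D/k_U = (A_D/A_U)·exp[(E_U−E_D)/(RT)].
(E_U−E_D)/(RT) = (58.3−79.4)×10³/(8.314×472) = -21100/3924 = -5.377.
k_D/k_U = (2.46×10^12/2.39×10^10)·exp(-5.377) = 102.9 × 0.004622 = 0.476.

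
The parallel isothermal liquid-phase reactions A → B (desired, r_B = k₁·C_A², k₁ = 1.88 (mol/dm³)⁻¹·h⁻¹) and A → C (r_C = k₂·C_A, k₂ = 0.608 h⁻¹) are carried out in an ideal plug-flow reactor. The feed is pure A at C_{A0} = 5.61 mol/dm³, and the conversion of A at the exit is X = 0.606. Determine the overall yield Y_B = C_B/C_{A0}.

0.557

C_A = C_{A0}(1−X) = 2.210 mol/dm³.
Along a PFR/batch, dC_C/dC_A = −r_C/(r_B+r_C) = −k₂/(k₂+k₁·C_A).
Integrating from C_{A0} to C_A: C_C = (0.608/1.88)·ln[(0.608+1.88·5.61)/(0.608+1.88·2.21)] = 0.3234·ln(11.15/4.763) = 0.2752 mol/dm³.
Then C_B = (C_{A0}−C_A) − C_C = 3.400 − 0.2752 = 3.124 mol/dm³.
Y_B = C_B/C_{A0} = 3.124/5.61 = 0.557.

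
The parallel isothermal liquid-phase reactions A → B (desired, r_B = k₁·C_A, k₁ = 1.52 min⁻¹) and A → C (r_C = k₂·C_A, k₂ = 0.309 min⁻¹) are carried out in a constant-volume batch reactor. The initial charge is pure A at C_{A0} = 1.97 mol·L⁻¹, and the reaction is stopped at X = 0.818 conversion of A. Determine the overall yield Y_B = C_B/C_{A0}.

C_A = C_{A0}(1−X) = 0.3585 mol·L⁻¹.
Both paths are first order in A, so the instantaneous fraction to B is constant: dC_B/d(−C_A) = k₁/(k₁+k₂) = 0.8311.
C_B = 0.8311·(C_{A0}−C_A) = 0.8311×1.611 = 1.34 mol·L⁻¹.
Y_B = C_B/C_{A0} = 1.339/1.97 = 0.680.

0.680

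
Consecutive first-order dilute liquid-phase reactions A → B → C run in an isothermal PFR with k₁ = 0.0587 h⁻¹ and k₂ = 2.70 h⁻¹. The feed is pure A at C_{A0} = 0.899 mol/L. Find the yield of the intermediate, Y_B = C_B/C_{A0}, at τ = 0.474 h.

0.0154

The intermediate concentration in a first-order A→B→C sequence is C_B = k₁C_{A0}(e^(−k₁τ) − e^(−k₂τ))/(k₂−k₁).
e^(−k₁τ) = e^(−0.0587×0.474) = e^(−0.02782) = 0.9726; e^(−k₂τ) = e^(−1.280) = 0.2781.
C_B = 0.0587×0.899/(2.70−0.0587) × (0.9726−0.2781) = 0.01998×0.6945 = 0.01387 mol/L.
Y_B = C_B/C_{A0} = 0.01387/0.899 = 0.0154.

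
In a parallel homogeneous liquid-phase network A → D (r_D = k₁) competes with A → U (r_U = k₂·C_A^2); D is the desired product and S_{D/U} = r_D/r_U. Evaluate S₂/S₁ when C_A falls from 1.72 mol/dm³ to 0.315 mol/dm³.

S_{D/U} = (k₁/k₂)·C_A^-2, so S₂/S₁ = (C_{A,2}/C_{A,1})^-2.
= (0.315/1.72)^(-2) = (0.1831)^(-2) = 29.8.
Selectivity toward D rises as C_A falls — low-concentration operation is favoured.

29.8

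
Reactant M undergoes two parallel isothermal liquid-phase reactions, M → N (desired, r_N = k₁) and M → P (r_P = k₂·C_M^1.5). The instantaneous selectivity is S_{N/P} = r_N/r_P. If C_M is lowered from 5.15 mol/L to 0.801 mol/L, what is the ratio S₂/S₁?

16.3

S_{N/P} = (k₁/k₂)·C_M^-1.5, so S₂/S₁ = (C_{M,2}/C_{M,1})^-1.5.
= (0.801/5.15)^(-1.5) = (0.1555)^(-1.5) = 16.3.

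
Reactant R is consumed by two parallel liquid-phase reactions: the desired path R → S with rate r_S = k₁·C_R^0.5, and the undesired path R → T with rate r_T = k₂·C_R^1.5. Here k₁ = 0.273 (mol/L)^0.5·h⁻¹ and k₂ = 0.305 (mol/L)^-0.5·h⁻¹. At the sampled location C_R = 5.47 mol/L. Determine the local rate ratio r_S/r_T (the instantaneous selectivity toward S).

0.164

S_{S/T} = r_S/r_T = (k₁·C_R^0.5)/(k₂·C_R^1.5) = (k₁/k₂)·C_R⁻¹.
= (0.273×5.470^0.5) / (0.305×5.470^1.5) = 0.6385/3.902 = 0.164.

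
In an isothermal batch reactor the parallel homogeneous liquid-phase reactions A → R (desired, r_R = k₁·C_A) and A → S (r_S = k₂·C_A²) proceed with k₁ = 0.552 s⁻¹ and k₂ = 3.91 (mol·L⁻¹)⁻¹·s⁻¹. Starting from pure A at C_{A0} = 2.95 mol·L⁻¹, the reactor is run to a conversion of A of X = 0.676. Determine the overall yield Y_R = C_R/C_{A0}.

C_A = C_{A0}(1−X) = 0.9558 mol·L⁻¹.
Along a PFR/batch, dC_R/dC_A = −r_R/(r_R+r_S) = −k₁/(k₁+k₂·C_A).
Integrating from C_{A0} to C_A: C_R = (0.552/3.91)·ln[(0.552+3.91·2.95)/(0.552+3.91·0.956)] = 0.1412·ln(12.09/4.289) = 0.1463 mol·L⁻¹.
Y_R = C_R/C_{A0} = 0.1463/2.95 = 0.0496.

0.0496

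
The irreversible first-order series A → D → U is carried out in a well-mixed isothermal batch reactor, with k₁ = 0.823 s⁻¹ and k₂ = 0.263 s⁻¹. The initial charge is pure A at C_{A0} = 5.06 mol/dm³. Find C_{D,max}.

2.96 mol/dm³

For a first-order series the maximum intermediate yield is C_{D,max}/C_{A0} = (k₁/k₂)^[k₂/(k₂−k₁)].
= (0.823/0.263)^(0.263/(0.263−0.823)) = (3.129)^(-0.4696) = 0.5852.
C_{D,max} = 0.5852×5.06 = 2.96 mol/dm³.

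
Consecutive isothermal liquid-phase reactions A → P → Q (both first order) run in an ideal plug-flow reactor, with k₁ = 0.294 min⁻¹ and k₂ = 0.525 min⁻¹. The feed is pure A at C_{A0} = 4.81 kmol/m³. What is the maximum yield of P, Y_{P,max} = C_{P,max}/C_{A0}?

At the optimum, C_{P,max}/C_{A0} = (k₁/k₂)^[k₂/(k₂−k₁)].
= (0.294/0.525)^(0.525/(0.525−0.294)) = (0.5600)^(2.273) = 0.2677.

0.268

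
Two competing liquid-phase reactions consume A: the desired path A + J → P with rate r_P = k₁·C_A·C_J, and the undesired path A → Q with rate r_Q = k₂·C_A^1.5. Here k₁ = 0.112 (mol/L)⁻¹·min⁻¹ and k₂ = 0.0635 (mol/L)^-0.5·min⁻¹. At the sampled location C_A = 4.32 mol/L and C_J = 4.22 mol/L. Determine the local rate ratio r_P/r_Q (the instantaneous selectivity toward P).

3.58

S_{P/Q} = r_P/r_Q = (k₁·C_A·C_J)/(k₂·C_A^1.5) = (k₁/k₂)·C_A^-0.5·C_J.
= (0.112×4.320×4.220) / (0.0635×4.320^1.5) = 2.042/0.5702 = 3.58.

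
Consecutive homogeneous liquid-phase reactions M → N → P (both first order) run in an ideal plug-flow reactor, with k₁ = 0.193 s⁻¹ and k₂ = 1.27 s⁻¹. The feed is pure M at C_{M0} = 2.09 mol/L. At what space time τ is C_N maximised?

For first-order series the maximum of C_N occurs at τ_opt = ln(k₂/k₁)/(k₂−k₁).
= ln(1.27/0.193)/(1.27−0.193) = ln(6.580)/1.077 = 1.884/1.077 = 1.75 s.

1.75 s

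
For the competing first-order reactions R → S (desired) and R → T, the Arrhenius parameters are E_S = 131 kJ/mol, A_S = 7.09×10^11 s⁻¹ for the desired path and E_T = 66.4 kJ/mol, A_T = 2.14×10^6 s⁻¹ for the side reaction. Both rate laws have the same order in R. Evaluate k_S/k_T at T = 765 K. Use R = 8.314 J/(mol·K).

k_S/k_T = (A_S/A_T)·exp[−(E_S−E_T)/(RT)] = (A_S/A_T)·exp[(E_T−E_S)/(RT)].
(E_T−E_S)/(RT) = (66.4−131)×10³/(8.314×765) = -64600/6360 = -10.16.
k_S/k_T = (7.09×10^11/2.14×10^6)·exp(-10.16) = 3.313×10^5 × 3.881×10^-5 = 12.9.
Since E_S > E_T, raising the temperature improves selectivity toward S.

12.9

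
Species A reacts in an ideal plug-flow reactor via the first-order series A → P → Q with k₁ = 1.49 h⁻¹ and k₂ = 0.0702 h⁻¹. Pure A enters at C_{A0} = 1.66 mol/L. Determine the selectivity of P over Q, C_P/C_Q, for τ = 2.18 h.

The intermediate concentration in a first-order A→B→C sequence is C_P = k₁C_{A0}(e^(−k₁τ) − e^(−k₂τ))/(k₂−k₁).
e^(−k₁τ) = e^(−1.49×2.18) = e^(−3.248) = 0.03884; e^(−k₂τ) = e^(−0.1530) = 0.8581.
C_P = 1.49×1.66/(0.0702−1.49) × (0.03884−0.8581) = (-1.742)×(-0.8193) = 1.427 mol/L.
C_A = C_{A0}e^(−k₁τ) = 0.06448 mol/L, so C_Q = C_{A0}−C_A−C_P = 0.1683 mol/L; C_P/C_Q = 8.48.

8.48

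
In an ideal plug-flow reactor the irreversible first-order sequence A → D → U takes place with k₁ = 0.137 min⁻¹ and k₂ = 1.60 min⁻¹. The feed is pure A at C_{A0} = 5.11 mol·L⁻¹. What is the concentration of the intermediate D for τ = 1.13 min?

For first-order series with pure A initially, C_D(τ) = k₁C_{A0}/(k₂−k₁)·(e^(−k₁τ) − e^(−k₂τ)).
e^(−k₁τ) = e^(−0.137×1.13) = e^(−0.1548) = 0.8566; e^(−k₂τ) = e^(−1.808) = 0.1640.
C_D = 0.137×5.11/(1.60−0.137) × (0.8566−0.1640) = 0.4785×0.6926 = 0.3314 mol·L⁻¹.

0.331 mol·L⁻¹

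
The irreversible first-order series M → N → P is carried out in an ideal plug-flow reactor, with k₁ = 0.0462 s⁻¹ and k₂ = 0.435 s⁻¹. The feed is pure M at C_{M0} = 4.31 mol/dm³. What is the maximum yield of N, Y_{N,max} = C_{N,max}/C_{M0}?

Evaluating C_N at τ_opt = ln(k₂/k₁)/(k₂−k₁) gives C_{N,max}/C_{M0} = (k₁/k₂)^[k₂/(k₂−k₁)].
= (0.0462/0.435)^(0.435/(0.435−0.0462)) = (0.1062)^(1.119) = 0.08136.

0.0814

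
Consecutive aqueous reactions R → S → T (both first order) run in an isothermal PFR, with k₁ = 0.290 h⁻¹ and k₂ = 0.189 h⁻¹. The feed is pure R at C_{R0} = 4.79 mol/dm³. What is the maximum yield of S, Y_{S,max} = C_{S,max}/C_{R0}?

For a first-order series the maximum intermediate yield is C_{S,max}/C_{R0} = (k₁/k₂)^[k₂/(k₂−k₁)].
= (0.290/0.189)^(0.189/(0.189−0.290)) = (1.534)^(-1.871) = 0.4488.

0.449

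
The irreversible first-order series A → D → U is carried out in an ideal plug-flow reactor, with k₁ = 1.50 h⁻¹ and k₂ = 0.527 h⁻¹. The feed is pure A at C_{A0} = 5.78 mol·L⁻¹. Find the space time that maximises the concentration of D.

1.08 h

For first-order series the maximum of C_D occurs at τ_opt = ln(k₂/k₁)/(k₂−k₁).
= ln(0.527/1.50)/(0.527−1.50) = ln(0.3513)/-0.9730 = -1.046/-0.9730 = 1.08 h.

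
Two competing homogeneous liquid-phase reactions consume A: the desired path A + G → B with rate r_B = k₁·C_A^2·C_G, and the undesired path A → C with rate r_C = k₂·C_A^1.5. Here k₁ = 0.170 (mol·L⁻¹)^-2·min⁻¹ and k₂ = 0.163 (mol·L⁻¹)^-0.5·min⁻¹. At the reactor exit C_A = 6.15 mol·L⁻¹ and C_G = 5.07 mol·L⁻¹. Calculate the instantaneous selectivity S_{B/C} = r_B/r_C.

13.1

S_{B/C} = r_B/r_C = (k₁·C_A^2·C_G)/(k₂·C_A^1.5) = (k₁/k₂)·C_A^0.5·C_G.
= (0.170×6.150^2×5.070) / (0.163×6.150^1.5) = 32.60/2.486 = 13.1.
Since the desired path is higher order in A, keeping C_A high (PFR or concentrated feed) favours B.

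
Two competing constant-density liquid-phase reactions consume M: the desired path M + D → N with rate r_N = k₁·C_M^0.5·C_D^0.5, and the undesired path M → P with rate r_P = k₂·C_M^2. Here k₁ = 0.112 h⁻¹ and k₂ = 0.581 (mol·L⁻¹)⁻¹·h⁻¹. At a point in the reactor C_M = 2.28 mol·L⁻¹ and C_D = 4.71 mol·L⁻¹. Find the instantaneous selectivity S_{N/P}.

S_{N/P} = r_N/r_P = (k₁·C_M^0.5·C_D^0.5)/(k₂·C_M^2) = (k₁/k₂)·C_M^-1.5·C_D^0.5.
= (0.112×2.280^0.5×4.710^0.5) / (0.581×2.280^2) = 0.3670/3.020 = 0.122.

0.122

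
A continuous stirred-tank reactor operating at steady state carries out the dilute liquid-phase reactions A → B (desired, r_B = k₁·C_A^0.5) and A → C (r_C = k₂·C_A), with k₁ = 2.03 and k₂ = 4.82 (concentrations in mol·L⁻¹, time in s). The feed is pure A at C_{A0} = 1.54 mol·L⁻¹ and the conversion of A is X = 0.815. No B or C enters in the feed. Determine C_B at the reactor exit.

0.554 mol·L⁻¹

Exit C_A = C_{A0}(1−X) = 1.54×0.185 = 0.2849 mol·L⁻¹.
In a CSTR the entire volume is at exit conditions, so r_B = 2.03×0.2849^0.5 = 1.084 and r_C = 4.82×0.2849 = 1.373.
Fraction of consumed A going to B: r_B/(r_B+r_C) = 0.4410.
C_B = 0.4410·C_{A0}·X = 0.4410×1.54×0.815 = 0.554 mol·L⁻¹.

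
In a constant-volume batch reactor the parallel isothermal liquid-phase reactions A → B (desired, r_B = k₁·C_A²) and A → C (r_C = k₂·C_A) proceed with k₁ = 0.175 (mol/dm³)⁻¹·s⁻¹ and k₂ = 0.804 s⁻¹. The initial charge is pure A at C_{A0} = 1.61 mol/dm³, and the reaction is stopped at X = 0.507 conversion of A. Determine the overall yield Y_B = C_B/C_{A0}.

0.104

C_A = C_{A0}(1−X) = 0.7937 mol/dm³.
Along a PFR/batch, dC_C/dC_A = −r_C/(r_B+r_C) = −k₂/(k₂+k₁·C_A).
Integrating from C_{A0} to C_A: C_C = (0.804/0.175)·ln[(0.804+0.175·1.61)/(0.804+0.175·0.794)] = 4.594·ln(1.086/0.9429) = 0.6481 mol/dm³.
Then C_B = (C_{A0}−C_A) − C_C = 0.8163 − 0.6481 = 0.1682 mol/dm³.
Y_B = C_B/C_{A0} = 0.1682/1.61 = 0.104.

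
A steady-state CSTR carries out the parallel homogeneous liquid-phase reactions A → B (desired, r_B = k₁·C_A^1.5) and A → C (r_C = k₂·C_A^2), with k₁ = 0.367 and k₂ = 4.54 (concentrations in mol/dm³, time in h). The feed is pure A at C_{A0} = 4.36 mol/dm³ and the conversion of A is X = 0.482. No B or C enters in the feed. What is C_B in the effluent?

Exit C_A = C_{A0}(1−X) = 4.36×0.518 = 2.258 mol/dm³.
In a CSTR the entire volume is at exit conditions, so r_B = 0.367×2.258^1.5 = 1.246 and r_C = 4.54×2.258^2 = 23.16.
Fraction of consumed A going to B: r_B/(r_B+r_C) = 0.05104.
C_B = 0.05104·C_{A0}·X = 0.05104×4.36×0.482 = 0.107 mol/dm³.

0.107 mol/dm³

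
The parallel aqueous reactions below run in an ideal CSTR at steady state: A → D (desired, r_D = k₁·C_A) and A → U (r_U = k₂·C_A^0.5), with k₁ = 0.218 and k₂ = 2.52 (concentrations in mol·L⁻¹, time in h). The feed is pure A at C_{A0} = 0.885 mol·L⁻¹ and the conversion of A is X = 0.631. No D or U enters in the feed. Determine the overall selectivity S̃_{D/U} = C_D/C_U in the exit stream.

Exit C_A = C_{A0}(1−X) = 0.885×0.369 = 0.3266 mol·L⁻¹.
Rates in a CSTR are evaluated at the outlet concentration: r_D = 0.218×0.3266 = 0.07119, r_U = 2.52×0.3266^0.5 = 1.440.
Overall selectivity = C_D/C_U = r_Dτ/(r_Uτ) = r_D/r_U = 0.0494.

0.0494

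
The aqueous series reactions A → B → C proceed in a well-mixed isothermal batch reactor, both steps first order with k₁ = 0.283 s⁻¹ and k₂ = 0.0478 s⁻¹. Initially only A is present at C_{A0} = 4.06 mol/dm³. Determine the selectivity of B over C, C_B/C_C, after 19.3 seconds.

The intermediate concentration in a first-order A→B→C sequence is C_B = k₁C_{A0}(e^(−k₁t) − e^(−k₂t))/(k₂−k₁).
e^(−k₁t) = e^(−0.283×19.3) = e^(−5.462) = 0.004245; e^(−k₂t) = e^(−0.9225) = 0.3975.
C_B = 0.283×4.06/(0.0478−0.283) × (0.004245−0.3975) = (-4.885)×(-0.3933) = 1.921 mol/dm³.
C_A = C_{A0}e^(−k₁t) = 0.01724 mol/dm³, so C_C = C_{A0}−C_A−C_B = 2.122 mol/dm³; C_B/C_C = 0.905.

0.905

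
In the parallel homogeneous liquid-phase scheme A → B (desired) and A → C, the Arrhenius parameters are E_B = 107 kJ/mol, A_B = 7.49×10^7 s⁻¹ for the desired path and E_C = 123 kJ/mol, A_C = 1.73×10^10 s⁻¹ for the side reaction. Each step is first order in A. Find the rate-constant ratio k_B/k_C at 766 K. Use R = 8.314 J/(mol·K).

0.0534

k_B/k_C = (A_B/A_C)·exp[−(E_B−E_C)/(RT)] = (A_B/A_C)·exp[(E_C−E_B)/(RT)].
(E_C−E_B)/(RT) = (123−107)×10³/(8.314×766) = 16000/6369 = 2.512.
k_B/k_C = (7.49×10^7/1.73×10^10)·exp(2.512) = 0.004329 × 12.33 = 0.0534.
Since E_B < E_C, lowering the temperature improves selectivity toward B.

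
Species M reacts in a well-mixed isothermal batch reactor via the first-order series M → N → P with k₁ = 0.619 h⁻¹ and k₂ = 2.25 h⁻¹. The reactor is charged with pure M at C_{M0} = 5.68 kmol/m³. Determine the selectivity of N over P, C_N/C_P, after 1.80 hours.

0.213

The intermediate concentration in a first-order A→B→C sequence is C_N = k₁C_{M0}(e^(−k₁t) − e^(−k₂t))/(k₂−k₁).
e^(−k₁t) = e^(−0.619×1.80) = e^(−1.114) = 0.3282; e^(−k₂t) = e^(−4.050) = 0.01742.
C_N = 0.619×5.68/(2.25−0.619) × (0.3282−0.01742) = 2.156×0.3108 = 0.6699 kmol/m³.
C_M = C_{M0}e^(−k₁t) = 1.864 kmol/m³, so C_P = C_{M0}−C_M−C_N = 3.146 kmol/m³; C_N/C_P = 0.213.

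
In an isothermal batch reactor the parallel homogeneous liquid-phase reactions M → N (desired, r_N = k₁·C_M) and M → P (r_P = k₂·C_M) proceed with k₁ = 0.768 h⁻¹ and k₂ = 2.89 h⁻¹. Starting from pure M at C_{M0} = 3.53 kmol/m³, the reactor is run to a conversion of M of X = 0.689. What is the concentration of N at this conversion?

C_M = C_{M0}(1−X) = 1.098 kmol/m³.
Both paths are first order in M, so the instantaneous fraction to N is constant: dC_N/d(−C_M) = k₁/(k₁+k₂) = 0.2100.
C_N = 0.2100·(C_{M0}−C_M) = 0.2100×2.432 = 0.511 kmol/m³.

0.511 kmol/m³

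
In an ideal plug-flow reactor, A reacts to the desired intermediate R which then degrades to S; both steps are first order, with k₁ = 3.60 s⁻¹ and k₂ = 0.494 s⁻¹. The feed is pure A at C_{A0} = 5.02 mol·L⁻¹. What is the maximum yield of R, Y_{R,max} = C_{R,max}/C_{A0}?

0.729

Evaluating C_R at τ_opt = ln(k₂/k₁)/(k₂−k₁) gives C_{R,max}/C_{A0} = (k₁/k₂)^[k₂/(k₂−k₁)].
= (3.60/0.494)^(0.494/(0.494−3.60)) = (7.287)^(-0.1590) = 0.7291.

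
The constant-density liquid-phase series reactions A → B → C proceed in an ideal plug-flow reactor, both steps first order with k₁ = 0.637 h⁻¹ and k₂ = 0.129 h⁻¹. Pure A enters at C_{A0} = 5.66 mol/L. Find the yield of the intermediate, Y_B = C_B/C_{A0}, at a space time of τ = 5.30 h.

0.590

Solving the coupled first-order balances gives C_B(τ) = [k₁/(k₂−k₁)]·C_{A0}·(e^(−k₁τ) − e^(−k₂τ)).
e^(−k₁τ) = e^(−0.637×5.30) = e^(−3.376) = 0.03418; e^(−k₂τ) = e^(−0.6837) = 0.5047.
C_B = 0.637×5.66/(0.129−0.637) × (0.03418−0.5047) = (-7.097)×(-0.4706) = 3.340 mol/L.
Y_B = C_B/C_{A0} = 3.340/5.66 = 0.590.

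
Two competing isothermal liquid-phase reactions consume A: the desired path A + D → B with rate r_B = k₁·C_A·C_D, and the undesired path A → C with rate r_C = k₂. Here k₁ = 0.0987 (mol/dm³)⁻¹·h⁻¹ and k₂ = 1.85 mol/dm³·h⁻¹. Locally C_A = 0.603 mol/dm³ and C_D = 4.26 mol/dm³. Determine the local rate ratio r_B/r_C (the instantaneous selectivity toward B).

0.137

S_{B/C} = r_B/r_C = (k₁·C_A·C_D)/(k₂) = (k₁/k₂)·C_A·C_D.
= (0.0987×0.6030×4.260) / (1.85) = 0.2535/1.850 = 0.137.
Since the desired path is higher order in A, keeping C_A high (PFR or concentrated feed) favours B.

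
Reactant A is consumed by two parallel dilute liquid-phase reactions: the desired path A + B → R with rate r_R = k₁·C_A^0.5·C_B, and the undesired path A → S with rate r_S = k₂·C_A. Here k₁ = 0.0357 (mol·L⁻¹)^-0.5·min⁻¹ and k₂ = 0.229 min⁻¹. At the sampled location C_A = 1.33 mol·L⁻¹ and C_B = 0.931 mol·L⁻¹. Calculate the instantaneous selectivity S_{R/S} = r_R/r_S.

0.126

S_{R/S} = r_R/r_S = (k₁·C_A^0.5·C_B)/(k₂·C_A) = (k₁/k₂)·C_A^-0.5·C_B.
= (0.0357×1.330^0.5×0.9310) / (0.229×1.330) = 0.03833/0.3046 = 0.126.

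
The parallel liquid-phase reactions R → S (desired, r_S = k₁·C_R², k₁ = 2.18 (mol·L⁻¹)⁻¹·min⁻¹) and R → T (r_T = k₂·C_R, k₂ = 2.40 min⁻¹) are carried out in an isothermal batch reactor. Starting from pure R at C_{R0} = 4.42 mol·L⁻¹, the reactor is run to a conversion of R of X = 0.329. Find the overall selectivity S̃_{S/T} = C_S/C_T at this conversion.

C_R = C_{R0}(1−X) = 2.966 mol·L⁻¹.
Along a PFR/batch, dC_T/dC_R = −r_T/(r_S+r_T) = −k₂/(k₂+k₁·C_R).
Integrating from C_{R0} to C_R: C_T = (2.40/2.18)·ln[(2.40+2.18·4.42)/(2.40+2.18·2.97)] = 1.101·ln(12.04/8.865) = 0.3366 mol·L⁻¹.
Then C_S = (C_{R0}−C_R) − C_T = 1.454 − 0.3366 = 1.118 mol·L⁻¹.
S̃_{S/T} = C_S/C_T = 1.118/0.3366 = 3.32.

3.32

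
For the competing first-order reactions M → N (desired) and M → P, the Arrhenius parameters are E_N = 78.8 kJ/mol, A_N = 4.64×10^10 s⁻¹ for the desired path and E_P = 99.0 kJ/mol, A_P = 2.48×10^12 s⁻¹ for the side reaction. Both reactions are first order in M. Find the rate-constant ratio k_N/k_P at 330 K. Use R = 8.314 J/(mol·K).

Since both paths have the same order in M, the concentration cancels and S_{N/P} = k_N/k_P = (A_N/A_P)·exp[(E_P−E_N)/(RT)].
(E_P−E_N)/(RT) = (99.0−78.8)×10³/(8.314×330) = 20200/2744 = 7.363.
k_N/k_P = (4.64×10^10/2.48×10^12)·exp(7.363) = 0.01871 × 1576 = 29.5.
Since E_N < E_P, lowering the temperature improves selectivity toward N.

29.5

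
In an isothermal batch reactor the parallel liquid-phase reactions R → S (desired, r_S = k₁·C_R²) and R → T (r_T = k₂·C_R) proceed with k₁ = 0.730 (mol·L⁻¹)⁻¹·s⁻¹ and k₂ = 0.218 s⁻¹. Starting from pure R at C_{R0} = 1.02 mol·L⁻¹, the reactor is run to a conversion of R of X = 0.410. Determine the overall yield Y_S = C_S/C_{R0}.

0.298

C_R = C_{R0}(1−X) = 0.6018 mol·L⁻¹.
Along a PFR/batch, dC_T/dC_R = −r_T/(r_S+r_T) = −k₂/(k₂+k₁·C_R).
Integrating from C_{R0} to C_R: C_T = (0.218/0.730)·ln[(0.218+0.730·1.02)/(0.218+0.730·0.602)] = 0.2986·ln(0.9626/0.6573) = 0.1139 mol·L⁻¹.
Then C_S = (C_{R0}−C_R) − C_T = 0.4182 − 0.1139 = 0.3043 mol·L⁻¹.
Y_S = C_S/C_{R0} = 0.3043/1.02 = 0.298.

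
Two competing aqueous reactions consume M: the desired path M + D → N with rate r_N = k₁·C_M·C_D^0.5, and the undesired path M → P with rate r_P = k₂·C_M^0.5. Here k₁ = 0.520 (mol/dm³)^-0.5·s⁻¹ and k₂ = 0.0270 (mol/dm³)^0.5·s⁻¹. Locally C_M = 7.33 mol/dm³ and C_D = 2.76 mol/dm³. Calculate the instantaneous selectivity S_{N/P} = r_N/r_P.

86.6

S_{N/P} = r_N/r_P = (k₁·C_M·C_D^0.5)/(k₂·C_M^0.5) = (k₁/k₂)·C_M^0.5·C_D^0.5.
= (0.520×7.330×2.760^0.5) / (0.0270×7.330^0.5) = 6.332/0.07310 = 86.6.
Since the desired path is higher order in M, keeping C_M high (PFR or concentrated feed) favours N.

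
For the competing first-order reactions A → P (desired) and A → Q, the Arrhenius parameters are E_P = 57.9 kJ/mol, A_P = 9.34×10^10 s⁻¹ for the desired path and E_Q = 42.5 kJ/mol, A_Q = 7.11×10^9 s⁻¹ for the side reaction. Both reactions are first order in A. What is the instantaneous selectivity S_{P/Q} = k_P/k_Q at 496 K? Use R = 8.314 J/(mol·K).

0.314

k_P/k_Q = (A_P/A_Q)·exp[−(E_P−E_Q)/(RT)] = (A_P/A_Q)·exp[(E_Q−E_P)/(RT)].
(E_Q−E_P)/(RT) = (42.5−57.9)×10³/(8.314×496) = -15400/4124 = -3.734.
k_P/k_Q = (9.34×10^10/7.11×10^9)·exp(-3.734) = 13.14 × 0.02389 = 0.314.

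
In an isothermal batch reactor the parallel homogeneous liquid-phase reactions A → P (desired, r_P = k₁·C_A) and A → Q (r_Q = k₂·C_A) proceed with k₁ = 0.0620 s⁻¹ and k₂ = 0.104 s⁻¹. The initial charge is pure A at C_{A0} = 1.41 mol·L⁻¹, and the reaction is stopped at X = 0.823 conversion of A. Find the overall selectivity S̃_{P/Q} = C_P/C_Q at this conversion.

0.596

C_A = C_{A0}(1−X) = 0.2496 mol·L⁻¹.
Both paths are first order in A, so the instantaneous fraction to P is constant: dC_P/d(−C_A) = k₁/(k₁+k₂) = 0.3735.
C_P = 0.3735·(C_{A0}−C_A) = 0.3735×1.160 = 0.433 mol·L⁻¹.
C_Q = (C_{A0}−C_A)−C_P = 0.7270 mol·L⁻¹; S̃_{P/Q} = 0.4334/0.7270 = 0.596.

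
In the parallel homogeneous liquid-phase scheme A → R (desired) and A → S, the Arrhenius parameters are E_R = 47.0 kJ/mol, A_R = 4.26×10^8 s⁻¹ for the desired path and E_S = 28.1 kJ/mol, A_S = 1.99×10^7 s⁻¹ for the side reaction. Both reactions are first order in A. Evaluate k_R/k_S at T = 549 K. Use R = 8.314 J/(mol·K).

0.341

With equal orders, S_{R/S} = k_R/k_S = (A_R/A_S)·exp[(E_S−E_R)/(RT)].
(E_S−E_R)/(RT) = (28.1−47.0)×10³/(8.314×549) = -18900/4564 = -4.141.
k_R/k_S = (4.26×10^8/1.99×10^7)·exp(-4.141) = 21.41 × 0.01591 = 0.341.
Since E_R > E_S, raising the temperature improves selectivity toward R.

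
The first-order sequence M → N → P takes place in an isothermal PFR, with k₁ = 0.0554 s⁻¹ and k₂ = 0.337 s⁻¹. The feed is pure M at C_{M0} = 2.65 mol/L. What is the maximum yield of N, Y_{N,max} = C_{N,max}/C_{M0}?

At the optimum, C_{N,max}/C_{M0} = (k₁/k₂)^[k₂/(k₂−k₁)].
= (0.0554/0.337)^(0.337/(0.337−0.0554)) = (0.1644)^(1.197) = 0.1152.

0.115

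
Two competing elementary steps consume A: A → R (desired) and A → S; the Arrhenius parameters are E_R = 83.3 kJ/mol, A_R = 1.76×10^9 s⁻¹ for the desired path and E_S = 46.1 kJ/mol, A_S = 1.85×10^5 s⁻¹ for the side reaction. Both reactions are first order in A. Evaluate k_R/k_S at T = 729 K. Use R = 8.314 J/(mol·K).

k_R/k_S = (A_R/A_S)·exp[−(E_R−E_S)/(RT)] = (A_R/A_S)·exp[(E_S−E_R)/(RT)].
(E_S−E_R)/(RT) = (46.1−83.3)×10³/(8.314×729) = -37200/6061 = -6.138.
k_R/k_S = (1.76×10^9/1.85×10^5)·exp(-6.138) = 9514 × 0.002160 = 20.5.
Since E_R > E_S, raising the temperature improves selectivity toward R.

20.5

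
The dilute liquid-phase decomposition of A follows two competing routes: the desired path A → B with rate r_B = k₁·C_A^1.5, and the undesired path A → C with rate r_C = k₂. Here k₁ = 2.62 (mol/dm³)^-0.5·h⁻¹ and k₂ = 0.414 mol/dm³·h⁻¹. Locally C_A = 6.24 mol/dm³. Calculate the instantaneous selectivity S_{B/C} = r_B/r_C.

S_{B/C} = r_B/r_C = (k₁·C_A^1.5)/(k₂) = (k₁/k₂)·C_A^1.5.
= (2.62×6.240^1.5) / (0.414) = 40.84/0.4140 = 98.6.
Since the desired path is higher order in A, keeping C_A high (PFR or concentrated feed) favours B.

98.6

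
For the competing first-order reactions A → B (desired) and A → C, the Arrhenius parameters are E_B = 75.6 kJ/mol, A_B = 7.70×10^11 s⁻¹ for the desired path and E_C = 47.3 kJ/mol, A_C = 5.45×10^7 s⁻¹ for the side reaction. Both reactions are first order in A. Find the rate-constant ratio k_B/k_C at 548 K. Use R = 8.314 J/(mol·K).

28.3

k_B/k_C = (A_B/A_C)·exp[−(E_B−E_C)/(RT)] = (A_B/A_C)·exp[(E_C−E_B)/(RT)].
(E_C−E_B)/(RT) = (47.3−75.6)×10³/(8.314×548) = -28300/4556 = -6.211.
k_B/k_C = (7.70×10^11/5.45×10^7)·exp(-6.211) = 14128 × 0.002006 = 28.3.
Since E_B > E_C, raising the temperature improves selectivity toward B.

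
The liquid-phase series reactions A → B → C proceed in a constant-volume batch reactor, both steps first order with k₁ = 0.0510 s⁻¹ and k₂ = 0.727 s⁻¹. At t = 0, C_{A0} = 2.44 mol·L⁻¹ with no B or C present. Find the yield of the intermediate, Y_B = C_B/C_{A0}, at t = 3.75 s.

The intermediate concentration in a first-order A→B→C sequence is C_B = k₁C_{A0}(e^(−k₁t) − e^(−k₂t))/(k₂−k₁).
e^(−k₁t) = e^(−0.0510×3.75) = e^(−0.1912) = 0.8259; e^(−k₂t) = e^(−2.726) = 0.06546.
C_B = 0.0510×2.44/(0.727−0.0510) × (0.8259−0.06546) = 0.1841×0.7605 = 0.1400 mol·L⁻¹.
Y_B = C_B/C_{A0} = 0.1400/2.44 = 0.0574.

0.0574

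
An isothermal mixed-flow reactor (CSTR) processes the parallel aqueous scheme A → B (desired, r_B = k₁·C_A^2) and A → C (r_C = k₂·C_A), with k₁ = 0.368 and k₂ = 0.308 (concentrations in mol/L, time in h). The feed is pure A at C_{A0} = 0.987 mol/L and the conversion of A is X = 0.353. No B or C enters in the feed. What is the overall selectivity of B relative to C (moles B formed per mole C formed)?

Exit C_A = C_{A0}(1−X) = 0.987×0.647 = 0.6386 mol/L.
Rates in a CSTR are evaluated at the outlet concentration: r_B = 0.368×0.6386^2 = 0.1501, r_C = 0.308×0.6386 = 0.1967.
Overall selectivity = C_B/C_C = r_Bτ/(r_Cτ) = r_B/r_C = 0.763.

0.763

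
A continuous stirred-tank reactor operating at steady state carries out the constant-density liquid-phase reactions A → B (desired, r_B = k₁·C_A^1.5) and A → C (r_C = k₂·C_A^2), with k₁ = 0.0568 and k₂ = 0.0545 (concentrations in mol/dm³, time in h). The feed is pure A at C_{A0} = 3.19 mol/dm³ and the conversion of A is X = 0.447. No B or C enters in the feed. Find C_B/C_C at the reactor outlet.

Exit C_A = C_{A0}(1−X) = 3.19×0.553 = 1.764 mol/dm³.
In a CSTR the entire volume is at exit conditions, so r_B = 0.0568×1.764^1.5 = 0.1331 and r_C = 0.0545×1.764^2 = 0.1696.
Overall selectivity = C_B/C_C = r_Bτ/(r_Cτ) = r_B/r_C = 0.785.

0.785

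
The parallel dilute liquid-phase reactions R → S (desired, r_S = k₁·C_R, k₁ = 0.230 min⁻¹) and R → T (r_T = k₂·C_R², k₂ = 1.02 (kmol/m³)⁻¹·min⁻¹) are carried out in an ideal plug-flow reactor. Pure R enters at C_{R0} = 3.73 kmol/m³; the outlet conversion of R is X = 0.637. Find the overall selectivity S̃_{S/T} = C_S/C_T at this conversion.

0.0954

C_R = C_{R0}(1−X) = 1.354 kmol/m³.
Along a PFR/batch, dC_S/dC_R = −r_S/(r_S+r_T) = −k₁/(k₁+k₂·C_R).
Integrating from C_{R0} to C_R: C_S = (0.230/1.02)·ln[(0.230+1.02·3.73)/(0.230+1.02·1.35)] = 0.2255·ln(4.035/1.611) = 0.2070 kmol/m³.
C_T = (C_{R0}−C_R)−C_S = 2.169 kmol/m³; S̃_{S/T} = 0.2070/2.169 = 0.0954.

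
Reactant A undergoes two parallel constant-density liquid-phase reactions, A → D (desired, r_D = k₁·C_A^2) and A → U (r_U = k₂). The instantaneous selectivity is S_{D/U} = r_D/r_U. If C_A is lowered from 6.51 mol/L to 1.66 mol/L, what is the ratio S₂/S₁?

0.0650

S_{D/U} = (k₁/k₂)·C_A^2, so S₂/S₁ = (C_{A,2}/C_{A,1})^2.
= (1.66/6.51)^2 = (0.2550)^2 = 0.0650.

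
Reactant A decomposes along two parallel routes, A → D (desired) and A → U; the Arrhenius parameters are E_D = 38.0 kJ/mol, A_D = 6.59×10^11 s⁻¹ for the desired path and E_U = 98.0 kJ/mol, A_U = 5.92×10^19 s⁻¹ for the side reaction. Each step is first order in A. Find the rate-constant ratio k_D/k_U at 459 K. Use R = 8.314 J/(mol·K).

0.0750

k_D/k_U = (A_D/A_U)·exp[−(E_D−E_U)/(RT)] = (A_D/A_U)·exp[(E_U−E_D)/(RT)].
(E_U−E_D)/(RT) = (98.0−38.0)×10³/(8.314×459) = 60000/3816 = 15.72.
k_D/k_U = (6.59×10^11/5.92×10^19)·exp(15.72) = 1.113×10^-8 × 6.734×10^6 = 0.0750.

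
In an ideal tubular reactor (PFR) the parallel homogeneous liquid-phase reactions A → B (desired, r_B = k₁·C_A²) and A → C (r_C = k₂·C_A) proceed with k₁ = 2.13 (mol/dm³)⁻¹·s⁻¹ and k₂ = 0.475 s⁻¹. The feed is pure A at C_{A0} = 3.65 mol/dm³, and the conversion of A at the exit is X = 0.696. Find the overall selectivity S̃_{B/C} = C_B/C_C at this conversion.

C_A = C_{A0}(1−X) = 1.110 mol/dm³.
Along a PFR/batch, dC_C/dC_A = −r_C/(r_B+r_C) = −k₂/(k₂+k₁·C_A).
Integrating from C_{A0} to C_A: C_C = (0.475/2.13)·ln[(0.475+2.13·3.65)/(0.475+2.13·1.11)] = 0.2230·ln(8.249/2.838) = 0.2379 mol/dm³.
Then C_B = (C_{A0}−C_A) − C_C = 2.540 − 0.2379 = 2.302 mol/dm³.
S̃_{B/C} = C_B/C_C = 2.302/0.2379 = 9.68.

9.68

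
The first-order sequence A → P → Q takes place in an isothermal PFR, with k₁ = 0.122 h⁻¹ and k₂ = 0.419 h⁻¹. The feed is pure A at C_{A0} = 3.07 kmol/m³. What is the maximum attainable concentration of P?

0.538 kmol/m³

For a first-order series the maximum intermediate yield is C_{P,max}/C_{A0} = (k₁/k₂)^[k₂/(k₂−k₁)].
= (0.122/0.419)^(0.419/(0.419−0.122)) = (0.2912)^(1.411) = 0.1754.
C_{P,max} = 0.1754×3.07 = 0.538 kmol/m³.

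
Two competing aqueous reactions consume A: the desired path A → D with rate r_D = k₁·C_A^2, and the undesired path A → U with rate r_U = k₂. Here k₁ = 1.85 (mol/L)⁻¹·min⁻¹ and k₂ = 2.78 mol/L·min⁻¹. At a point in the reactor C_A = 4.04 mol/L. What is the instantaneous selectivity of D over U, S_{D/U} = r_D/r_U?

10.9

S_{D/U} = r_D/r_U = (k₁·C_A^2)/(k₂) = (k₁/k₂)·C_A^2.
= (1.85×4.040^2) / (2.78) = 30.19/2.780 = 10.9.
Since the desired path is higher order in A, keeping C_A high (PFR or concentrated feed) favours D.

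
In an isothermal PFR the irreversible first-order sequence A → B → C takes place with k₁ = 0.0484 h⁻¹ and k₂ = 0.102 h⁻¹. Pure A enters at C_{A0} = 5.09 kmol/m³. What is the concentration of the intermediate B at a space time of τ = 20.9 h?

The intermediate concentration in a first-order A→B→C sequence is C_B = k₁C_{A0}(e^(−k₁τ) − e^(−k₂τ))/(k₂−k₁).
e^(−k₁τ) = e^(−0.0484×20.9) = e^(−1.012) = 0.3637; e^(−k₂τ) = e^(−2.132) = 0.1186.
C_B = 0.0484×5.09/(0.102−0.0484) × (0.3637−0.1186) = 4.596×0.2450 = 1.126 kmol/m³.

1.13 kmol/m³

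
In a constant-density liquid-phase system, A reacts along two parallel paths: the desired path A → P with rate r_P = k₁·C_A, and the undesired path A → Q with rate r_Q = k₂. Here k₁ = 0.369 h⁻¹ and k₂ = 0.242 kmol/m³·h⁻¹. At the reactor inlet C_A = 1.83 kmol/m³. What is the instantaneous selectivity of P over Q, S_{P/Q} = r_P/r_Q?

2.79

S_{P/Q} = r_P/r_Q = (k₁·C_A)/(k₂) = (k₁/k₂)·C_A.
= (0.369×1.830) / (0.242) = 0.6753/0.2420 = 2.79.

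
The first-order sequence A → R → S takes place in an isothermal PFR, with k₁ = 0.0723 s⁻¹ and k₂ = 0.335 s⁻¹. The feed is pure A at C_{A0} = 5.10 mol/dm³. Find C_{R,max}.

For a first-order series the maximum intermediate yield is C_{R,max}/C_{A0} = (k₁/k₂)^[k₂/(k₂−k₁)].
= (0.0723/0.335)^(0.335/(0.335−0.0723)) = (0.2158)^(1.275) = 0.1415.
C_{R,max} = 0.1415×5.10 = 0.722 mol/dm³.

0.722 mol/dm³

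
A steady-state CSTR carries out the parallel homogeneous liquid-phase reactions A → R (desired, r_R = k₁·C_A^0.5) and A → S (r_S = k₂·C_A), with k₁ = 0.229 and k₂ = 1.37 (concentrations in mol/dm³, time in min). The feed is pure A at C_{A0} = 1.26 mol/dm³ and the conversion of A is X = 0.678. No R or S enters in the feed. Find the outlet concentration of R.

0.178 mol/dm³

Exit C_A = C_{A0}(1−X) = 1.26×0.322 = 0.4057 mol/dm³.
Rates in a CSTR are evaluated at the outlet concentration: r_R = 0.229×0.4057^0.5 = 0.1459, r_S = 1.37×0.4057 = 0.5558.
Fraction of consumed A going to R: r_R/(r_R+r_S) = 0.2079.
C_R = 0.2079·C_{A0}·X = 0.2079×1.26×0.678 = 0.178 mol/dm³.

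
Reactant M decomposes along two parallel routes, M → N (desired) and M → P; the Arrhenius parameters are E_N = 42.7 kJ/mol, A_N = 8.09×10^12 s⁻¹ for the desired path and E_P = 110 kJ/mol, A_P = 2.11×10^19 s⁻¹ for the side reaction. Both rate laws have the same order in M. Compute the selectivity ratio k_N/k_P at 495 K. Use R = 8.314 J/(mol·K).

4.85

Since both paths have the same order in M, the concentration cancels and S_{N/P} = k_N/k_P = (A_N/A_P)·exp[(E_P−E_N)/(RT)].
(E_P−E_N)/(RT) = (110−42.7)×10³/(8.314×495) = 67300/4115 = 16.35.
k_N/k_P = (8.09×10^12/2.11×10^19)·exp(16.35) = 3.834×10^-7 × 1.265×10^7 = 4.85.
Since E_N < E_P, lowering the temperature improves selectivity toward N.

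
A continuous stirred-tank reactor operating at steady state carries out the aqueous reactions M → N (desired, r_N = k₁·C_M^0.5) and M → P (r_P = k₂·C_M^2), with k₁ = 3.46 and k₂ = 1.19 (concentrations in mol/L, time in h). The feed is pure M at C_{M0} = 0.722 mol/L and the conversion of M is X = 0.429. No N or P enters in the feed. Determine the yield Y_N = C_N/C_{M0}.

Exit C_M = C_{M0}(1−X) = 0.722×0.571 = 0.4123 mol/L.
Rates in a CSTR are evaluated at the outlet concentration: r_N = 3.46×0.4123^0.5 = 2.222, r_P = 1.19×0.4123^2 = 0.2023.
Fraction of consumed M going to N: r_N/(r_N+r_P) = 0.9166.
C_N = 0.9166·C_{M0}·X = 0.9166×0.722×0.429 = 0.284 mol/L; Y_N = C_N/C_{M0} = 0.393.

0.393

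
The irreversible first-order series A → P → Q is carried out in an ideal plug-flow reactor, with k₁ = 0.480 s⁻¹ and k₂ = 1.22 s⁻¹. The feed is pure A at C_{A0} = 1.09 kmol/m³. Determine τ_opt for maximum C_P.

The intermediate peaks when r₁ = r₂, i.e. k₁e^(−k₁τ) = k₂e^(−k₂τ), giving τ_opt = ln(k₂/k₁)/(k₂−k₁).
= ln(1.22/0.480)/(1.22−0.480) = ln(2.542)/0.7400 = 0.9328/0.7400 = 1.26 s.

1.26 s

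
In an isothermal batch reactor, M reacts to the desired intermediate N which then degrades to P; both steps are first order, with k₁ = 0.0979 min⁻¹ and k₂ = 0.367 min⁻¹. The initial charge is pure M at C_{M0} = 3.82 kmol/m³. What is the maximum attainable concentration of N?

For a first-order series the maximum intermediate yield is C_{N,max}/C_{M0} = (k₁/k₂)^[k₂/(k₂−k₁)].
= (0.0979/0.367)^(0.367/(0.367−0.0979)) = (0.2668)^(1.364) = 0.1649.
C_{N,max} = 0.1649×3.82 = 0.630 kmol/m³.

0.630 kmol/m³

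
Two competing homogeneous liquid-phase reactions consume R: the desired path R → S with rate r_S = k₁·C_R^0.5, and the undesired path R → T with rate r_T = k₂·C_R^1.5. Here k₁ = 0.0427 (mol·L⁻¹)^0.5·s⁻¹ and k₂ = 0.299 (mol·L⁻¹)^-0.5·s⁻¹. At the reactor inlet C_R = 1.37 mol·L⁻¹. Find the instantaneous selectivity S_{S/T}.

S_{S/T} = r_S/r_T = (k₁·C_R^0.5)/(k₂·C_R^1.5) = (k₁/k₂)·C_R⁻¹.
= (0.0427×1.370^0.5) / (0.299×1.370^1.5) = 0.04998/0.4795 = 0.104.
The undesired path is higher order in R, so low C_R (CSTR or dilute feed) favours S.

0.104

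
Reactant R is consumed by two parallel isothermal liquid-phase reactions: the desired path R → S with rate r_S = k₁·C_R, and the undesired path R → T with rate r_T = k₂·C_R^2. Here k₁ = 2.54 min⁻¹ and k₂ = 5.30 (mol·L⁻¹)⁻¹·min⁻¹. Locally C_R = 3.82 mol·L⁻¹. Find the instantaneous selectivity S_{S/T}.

0.125

S_{S/T} = r_S/r_T = (k₁·C_R)/(k₂·C_R^2) = (k₁/k₂)·C_R⁻¹.
= (2.54×3.820) / (5.30×3.820^2) = 9.703/77.34 = 0.125.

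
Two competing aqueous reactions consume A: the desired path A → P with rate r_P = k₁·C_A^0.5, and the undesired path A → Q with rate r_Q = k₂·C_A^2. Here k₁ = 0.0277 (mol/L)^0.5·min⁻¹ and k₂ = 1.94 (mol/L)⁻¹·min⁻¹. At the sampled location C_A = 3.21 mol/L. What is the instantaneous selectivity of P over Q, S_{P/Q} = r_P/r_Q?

S_{P/Q} = r_P/r_Q = (k₁·C_A^0.5)/(k₂·C_A^2) = (k₁/k₂)·C_A^-1.5.
= (0.0277×3.210^0.5) / (1.94×3.210^2) = 0.04963/19.99 = 0.00248.

0.00248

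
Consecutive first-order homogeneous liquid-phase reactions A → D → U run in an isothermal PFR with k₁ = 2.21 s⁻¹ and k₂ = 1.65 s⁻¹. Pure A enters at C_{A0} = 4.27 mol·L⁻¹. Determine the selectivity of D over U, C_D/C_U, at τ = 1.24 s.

For first-order series with pure A initially, C_D(τ) = k₁C_{A0}/(k₂−k₁)·(e^(−k₁τ) − e^(−k₂τ)).
e^(−k₁τ) = e^(−2.21×1.24) = e^(−2.740) = 0.06454; e^(−k₂τ) = e^(−2.046) = 0.1293.
C_D = 2.21×4.27/(1.65−2.21) × (0.06454−0.1293) = (-16.85)×(-0.06471) = 1.090 mol·L⁻¹.
C_A = C_{A0}e^(−k₁τ) = 0.2756 mol·L⁻¹, so C_U = C_{A0}−C_A−C_D = 2.904 mol·L⁻¹; C_D/C_U = 0.375.

0.375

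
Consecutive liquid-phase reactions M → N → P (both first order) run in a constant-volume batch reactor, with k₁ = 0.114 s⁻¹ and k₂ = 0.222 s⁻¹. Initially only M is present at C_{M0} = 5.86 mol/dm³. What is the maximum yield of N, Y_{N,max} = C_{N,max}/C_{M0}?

0.254

For a first-order series the maximum intermediate yield is C_{N,max}/C_{M0} = (k₁/k₂)^[k₂/(k₂−k₁)].
= (0.114/0.222)^(0.222/(0.222−0.114)) = (0.5135)^(2.056) = 0.2541.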